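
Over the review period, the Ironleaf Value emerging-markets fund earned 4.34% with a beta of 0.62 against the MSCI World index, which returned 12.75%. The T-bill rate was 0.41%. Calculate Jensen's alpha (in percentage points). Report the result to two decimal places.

CAPM expected return = Rf + β(Rm − Rf) = 0.41% + 0.62 × (12.75% − 0.41%) = 0.41 + 0.62 × 12.34 = 8.0608%
Jensen's α = Rp − E[R] = 4.34% − 8.0608% = -3.7208

-3.72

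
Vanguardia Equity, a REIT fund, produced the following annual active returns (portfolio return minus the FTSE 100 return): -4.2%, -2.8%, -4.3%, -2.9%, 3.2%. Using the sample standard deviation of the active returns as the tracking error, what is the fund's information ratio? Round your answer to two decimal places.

-0.71

Mean return μ = -11.00 / 5 = -2.2000%
Σ(r − μ)² = 38.4200; sample σ = √(38.4200/4) = 3.0992%
IR = μ / tracking error = -2.2000 / 3.0992 = -0.7099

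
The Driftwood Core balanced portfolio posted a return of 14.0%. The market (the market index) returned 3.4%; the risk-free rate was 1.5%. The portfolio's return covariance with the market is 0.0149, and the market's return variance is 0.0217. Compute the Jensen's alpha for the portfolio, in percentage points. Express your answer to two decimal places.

β = Cov / Var = 0.0149 / 0.0217 = 0.6866
E[R] = Rf + β(Rm − Rf) = 1.5% + 0.6866 × (3.4% − 1.5%) = 2.8045%
α = Rp − E[R] = 14.0% − 2.8045% = 11.1955

11.20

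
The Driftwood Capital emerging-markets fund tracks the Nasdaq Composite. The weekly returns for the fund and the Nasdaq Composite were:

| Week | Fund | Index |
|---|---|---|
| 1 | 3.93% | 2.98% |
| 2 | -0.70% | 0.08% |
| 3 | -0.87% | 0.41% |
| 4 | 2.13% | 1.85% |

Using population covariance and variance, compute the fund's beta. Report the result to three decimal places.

r̄p = 1.1225%,  r̄m = 1.3300%
Cov = Σ(rp − r̄p)(rm − r̄m) / 4 = 2.3169
Var(rm) = Σ(rm − r̄m)² / 4 = 1.3505
β = Cov / Var = 2.3169 / 1.3505 = 1.7156

1.716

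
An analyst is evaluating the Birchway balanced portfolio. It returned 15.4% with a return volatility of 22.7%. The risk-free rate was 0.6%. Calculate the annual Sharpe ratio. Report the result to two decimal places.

Sharpe = (Rp − Rf) / σp = (15.4% − 0.6%) / 22.7% = 14.80% / 22.7% = 0.6520

0.65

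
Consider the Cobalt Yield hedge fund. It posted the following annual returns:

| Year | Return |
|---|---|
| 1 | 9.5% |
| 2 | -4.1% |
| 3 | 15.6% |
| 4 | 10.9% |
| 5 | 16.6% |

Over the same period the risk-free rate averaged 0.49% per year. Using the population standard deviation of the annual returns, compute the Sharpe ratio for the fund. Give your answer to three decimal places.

1.243

μ = (9.5 − 4.1 + 15.6 + 10.9 + 16.6) / 5 = 9.7000%
Population σ = √[Σ(r − μ)² / 5] = √[274.3400 / 5] = √54.8680 = 7.4073%
Sharpe = (μ − rf) / σ = (9.7000 − 0.49) / 7.4073 = 9.2100 / 7.4073 = 1.2434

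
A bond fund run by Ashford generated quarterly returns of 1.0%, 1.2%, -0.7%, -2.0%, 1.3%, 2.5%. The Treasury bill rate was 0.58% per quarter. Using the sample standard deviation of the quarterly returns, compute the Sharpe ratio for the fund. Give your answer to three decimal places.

-0.019

μ = (1 + 1.2 − 0.7 − 2 + 1.3 + 2.5) / 6 = 0.5500%
Σ(r − μ)² = 13.0550; sample σ = √(13.0550/5) = 1.6159%
Sharpe = (μ − rf) / σ = (0.5500 − 0.58) / 1.6159 = -0.0300 / 1.6159 = -0.0186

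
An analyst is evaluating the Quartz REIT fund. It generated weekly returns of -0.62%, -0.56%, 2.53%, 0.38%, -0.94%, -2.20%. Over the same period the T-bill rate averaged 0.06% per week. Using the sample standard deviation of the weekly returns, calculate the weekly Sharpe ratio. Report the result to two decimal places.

r̄ = (-0.62 − 0.56 + 2.53 + 0.38 − 0.94 − 2.2) / 6 = -1.410 / 6 = -0.2350%
Σ(r − r̄)² = (-0.62 − (-0.2350))² + (-0.56 − (-0.2350))² + … = 12.6356
sample σ = √(12.6356 / 5) = √2.5271 = 1.5897%
Sharpe = (r̄ − rf) / σ = (-0.2350 − 0.06) / 1.5897 = -0.2950 / 1.5897 = -0.1856

-0.19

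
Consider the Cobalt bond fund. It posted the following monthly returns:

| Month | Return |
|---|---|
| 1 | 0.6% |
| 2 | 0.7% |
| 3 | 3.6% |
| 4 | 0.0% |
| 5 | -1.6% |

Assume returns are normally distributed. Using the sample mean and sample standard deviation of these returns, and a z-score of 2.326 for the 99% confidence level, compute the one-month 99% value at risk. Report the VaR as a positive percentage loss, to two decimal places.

μ = (0.6 + 0.7 + 3.6 + 0 − 1.6) / 5 = 0.6600%
Sample std dev = √[14.1920 / 4] = 1.8836%
VaR = −(μ − z·σ) = −(0.6600 − 2.326 × 1.8836) = −(-3.7213) = 3.7213%

3.72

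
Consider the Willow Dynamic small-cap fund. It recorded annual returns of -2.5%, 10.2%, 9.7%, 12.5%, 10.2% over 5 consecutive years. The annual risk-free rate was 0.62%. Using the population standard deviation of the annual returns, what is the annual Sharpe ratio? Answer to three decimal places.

r̄ = (-2.5 + 10.2 + 9.7 + 12.5 + 10.2) / 5 = 8.0200%
Σ(r − r̄)² = 143.0680; population σ = √(143.0680/5) = 5.3492%
Sharpe = (r̄ − rf) / σ = (8.0200 − 0.62) / 5.3492 = 7.4000 / 5.3492 = 1.3834

1.383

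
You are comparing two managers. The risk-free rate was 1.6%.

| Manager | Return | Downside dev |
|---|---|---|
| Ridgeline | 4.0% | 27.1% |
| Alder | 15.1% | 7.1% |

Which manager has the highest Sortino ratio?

Alder

Ridgeline: Sortino ratio = (4.0% − 1.6%) / 27.1% = 0.089
Alder: Sortino ratio = (15.1% − 1.6%) / 7.1% = 1.901
Highest: Alder (1.901).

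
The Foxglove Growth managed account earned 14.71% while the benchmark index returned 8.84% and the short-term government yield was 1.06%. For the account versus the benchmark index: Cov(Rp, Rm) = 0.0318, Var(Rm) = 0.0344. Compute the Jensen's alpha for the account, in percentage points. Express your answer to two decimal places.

β = Cov / Var = 0.0318 / 0.0344 = 0.9244
E[R] = Rf + β(Rm − Rf) = 1.06% + 0.9244 × (8.84% − 1.06%) = 8.2518%
α = Rp − E[R] = 14.71% − 8.2518% = 6.4582

6.46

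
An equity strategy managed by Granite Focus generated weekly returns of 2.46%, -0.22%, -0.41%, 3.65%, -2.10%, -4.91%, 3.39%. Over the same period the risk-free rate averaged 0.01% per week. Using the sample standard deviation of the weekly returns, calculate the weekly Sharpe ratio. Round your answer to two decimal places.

Mean return μ = 1.860 / 7 = 0.2657%
Σ(r − μ)² = (2.46 − 0.2657)² + (-0.22 − 0.2657)² + (-0.41 − 0.2657)² + … = 59.1066
σ = √[59.1066 / 6] = 3.1386%
Sharpe = (μ − rf) / σ = (0.2657 − 0.01) / 3.1386 = 0.2557 / 3.1386 = 0.0815

0.08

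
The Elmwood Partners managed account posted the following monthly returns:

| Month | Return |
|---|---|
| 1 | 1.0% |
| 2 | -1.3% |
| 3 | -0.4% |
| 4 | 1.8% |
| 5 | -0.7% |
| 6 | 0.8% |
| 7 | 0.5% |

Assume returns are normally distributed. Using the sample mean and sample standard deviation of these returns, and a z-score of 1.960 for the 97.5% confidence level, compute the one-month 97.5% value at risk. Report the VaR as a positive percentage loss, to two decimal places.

r̄ = (1 − 1.3 − 0.4 + 1.8 − 0.7 + 0.8 + 0.5) / 7 = 0.2429%
Σ(r − r̄)² = (1 − 0.2429)² + (-1.3 − 0.2429)² + (-0.4 − 0.2429)² + … = 7.0571
σ = √[7.0571 / 6] = 1.0845%
VaR = −(r̄ − z·σ) = −(0.2429 − 1.960 × 1.0845) = −(-1.8827) = 1.8827%

1.88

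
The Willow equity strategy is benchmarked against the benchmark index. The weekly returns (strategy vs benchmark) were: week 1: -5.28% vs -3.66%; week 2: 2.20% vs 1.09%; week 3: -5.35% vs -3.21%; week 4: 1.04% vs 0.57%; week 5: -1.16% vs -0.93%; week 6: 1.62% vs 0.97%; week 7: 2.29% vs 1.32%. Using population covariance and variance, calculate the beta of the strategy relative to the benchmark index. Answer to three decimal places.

r̄p = -0.6629%,  r̄m = -0.5500%
Cov = Σ(rp − r̄p)(rm − r̄m) / 7 = 6.0872
Var(rm) = Σ(rm − r̄m)² / 7 = 3.8062
β = Cov / Var = 6.0872 / 3.8062 = 1.5993

1.599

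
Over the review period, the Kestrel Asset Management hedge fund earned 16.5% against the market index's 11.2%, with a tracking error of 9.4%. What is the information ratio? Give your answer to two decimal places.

IR = (Rp − Rb) / TE = (16.5% − 11.2%) / 9.4% = 5.30% / 9.4% = 0.5638

0.56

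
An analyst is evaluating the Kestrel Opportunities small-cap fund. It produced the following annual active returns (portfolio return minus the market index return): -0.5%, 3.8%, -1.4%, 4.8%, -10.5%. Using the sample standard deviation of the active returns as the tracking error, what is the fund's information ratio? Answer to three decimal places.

μ = (-0.5 + 3.8 − 1.4 + 4.8 − 10.5) / 5 = -3.80 / 5 = -0.7600%
Sample std dev = √[147.0520 / 4] = 6.0632%
IR = μ / tracking error = -0.7600 / 6.0632 = -0.1253

-0.125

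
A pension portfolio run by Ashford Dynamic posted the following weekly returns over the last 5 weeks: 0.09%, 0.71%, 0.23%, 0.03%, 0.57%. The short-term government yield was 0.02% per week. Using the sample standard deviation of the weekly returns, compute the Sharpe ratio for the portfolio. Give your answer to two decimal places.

r̄ = (0.09 + 0.71 + 0.23 + 0.03 + 0.57) / 5 = 1.630 / 5 = 0.3260%
Σ(r − r̄)² = (0.09 − 0.3260)² + (0.71 − 0.3260)² + … = 0.3595
sample σ = √(0.3595 / 4) = √0.0899 = 0.2998%
Sharpe = (r̄ − rf) / σ = (0.3260 − 0.02) / 0.2998 = 0.3060 / 0.2998 = 1.0207

1.02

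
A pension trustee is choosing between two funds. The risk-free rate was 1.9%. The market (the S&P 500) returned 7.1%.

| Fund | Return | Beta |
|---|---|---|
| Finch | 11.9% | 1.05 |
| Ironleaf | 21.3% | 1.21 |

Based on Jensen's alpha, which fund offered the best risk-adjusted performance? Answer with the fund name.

Ironleaf

Finch: α = 11.9% − [1.9% + 1.05 × (7.1% − 1.9%)] = 4.540
Ironleaf: α = 21.3% − [1.9% + 1.21 × (7.1% − 1.9%)] = 13.108
Highest: Ironleaf (13.108).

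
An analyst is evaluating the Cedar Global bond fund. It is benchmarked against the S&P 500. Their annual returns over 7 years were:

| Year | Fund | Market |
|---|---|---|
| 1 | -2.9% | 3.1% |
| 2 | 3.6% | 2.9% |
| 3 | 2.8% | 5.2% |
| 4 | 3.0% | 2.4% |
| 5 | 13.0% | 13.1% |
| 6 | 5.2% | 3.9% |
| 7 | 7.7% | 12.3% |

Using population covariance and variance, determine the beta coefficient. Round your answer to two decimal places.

r̄p = 4.6286%,  r̄m = 6.1286%
Cov = Σ(rp − r̄p)(rm − r̄m) / 7 = 15.7049
Var(rm) = Σ(rm − r̄m)² / 7 = 18.0020
β = Cov / Var = 15.7049 / 18.0020 = 0.8724

0.87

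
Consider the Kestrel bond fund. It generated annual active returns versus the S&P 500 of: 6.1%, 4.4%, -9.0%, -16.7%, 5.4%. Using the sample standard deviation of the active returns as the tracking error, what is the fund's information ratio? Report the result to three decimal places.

-0.190

r̄ = (6.1 + 4.4 − 9 − 16.7 + 5.4) / 5 = -9.80 / 5 = -1.9600%
Σ(r − r̄)² = (6.1 − (-1.9600))² + (4.4 − (-1.9600))² + (-9 − (-1.9600))² + … = 426.4120
sample σ = √(426.4120 / 4) = √106.6030 = 10.3249%
IR = r̄ / tracking error = -1.9600 / 10.3249 = -0.1898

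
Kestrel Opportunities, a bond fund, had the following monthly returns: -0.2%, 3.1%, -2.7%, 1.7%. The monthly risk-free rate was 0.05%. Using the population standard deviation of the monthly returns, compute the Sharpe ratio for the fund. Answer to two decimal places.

0.20

Mean return μ = 1.90 / 4 = 0.4750%
Population std dev = √[18.9275 / 4] = 2.1753%
Sharpe = (μ − rf) / σ = (0.4750 − 0.05) / 2.1753 = 0.4250 / 2.1753 = 0.1954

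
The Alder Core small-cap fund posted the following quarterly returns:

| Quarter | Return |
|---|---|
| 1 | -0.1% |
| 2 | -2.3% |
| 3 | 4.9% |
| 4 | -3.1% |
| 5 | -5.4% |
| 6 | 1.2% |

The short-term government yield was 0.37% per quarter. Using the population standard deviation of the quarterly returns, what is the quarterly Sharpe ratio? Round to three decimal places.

-0.354

Mean return r̄ = -4.80 / 6 = -0.8000%
Σ(r − r̄)² = 65.6800; population σ = √(65.6800/6) = 3.3086%
Sharpe = (r̄ − rf) / σ = (-0.8000 − 0.37) / 3.3086 = -1.1700 / 3.3086 = -0.3536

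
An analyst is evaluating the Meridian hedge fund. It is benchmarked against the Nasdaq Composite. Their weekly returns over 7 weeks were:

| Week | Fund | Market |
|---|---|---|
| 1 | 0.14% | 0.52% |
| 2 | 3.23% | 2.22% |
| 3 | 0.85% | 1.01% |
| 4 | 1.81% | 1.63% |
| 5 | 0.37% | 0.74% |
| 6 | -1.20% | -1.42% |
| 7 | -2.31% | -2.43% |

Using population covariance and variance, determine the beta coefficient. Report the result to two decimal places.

r̄p = 0.4129%,  r̄m = 0.3243%
Cov = Σ(rp − r̄p)(rm − r̄m) / 7 = 2.5294
Var(rm) = Σ(rm − r̄m)² / 7 = 2.3727
β = Cov / Var = 2.5294 / 2.3727 = 1.0660

1.07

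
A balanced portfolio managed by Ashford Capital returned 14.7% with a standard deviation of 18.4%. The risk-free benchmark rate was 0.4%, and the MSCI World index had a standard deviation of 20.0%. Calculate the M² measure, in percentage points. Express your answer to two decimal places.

Sharpe = (Rp − Rf) / σp = (14.7% − 0.4%) / 18.4% = 0.7772
M² = Rf + Sharpe × σm = 0.4% + 0.7772 × 20.0% = 15.9440%

15.94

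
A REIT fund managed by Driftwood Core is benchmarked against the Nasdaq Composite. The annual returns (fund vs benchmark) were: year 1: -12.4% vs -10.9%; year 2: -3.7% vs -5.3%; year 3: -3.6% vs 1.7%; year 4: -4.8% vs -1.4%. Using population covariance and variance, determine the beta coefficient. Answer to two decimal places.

0.65

r̄p = -6.1250%,  r̄m = -3.9750%
Cov = Σ(rp − r̄p)(rm − r̄m) / 4 = 14.4956
Var(rm) = Σ(rm − r̄m)² / 4 = 22.1369
β = Cov / Var = 14.4956 / 22.1369 = 0.6548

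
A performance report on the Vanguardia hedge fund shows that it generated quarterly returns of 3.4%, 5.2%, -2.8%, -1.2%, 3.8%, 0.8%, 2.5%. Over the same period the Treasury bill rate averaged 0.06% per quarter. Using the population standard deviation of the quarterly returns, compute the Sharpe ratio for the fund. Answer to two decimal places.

μ = (3.4 + 5.2 − 2.8 − 1.2 + 3.8 + 0.8 + 2.5) / 7 = 1.6714%
Population std dev = √[49.6543 / 7] = 2.6634%
Sharpe = (μ − rf) / σ = (1.6714 − 0.06) / 2.6634 = 1.6114 / 2.6634 = 0.6050

0.61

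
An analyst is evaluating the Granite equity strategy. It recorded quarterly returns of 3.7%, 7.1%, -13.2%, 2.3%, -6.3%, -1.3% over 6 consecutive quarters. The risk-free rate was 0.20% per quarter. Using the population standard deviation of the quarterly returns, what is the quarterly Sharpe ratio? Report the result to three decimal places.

-0.219

Mean return r̄ = -7.70 / 6 = -1.2833%
Σ(r − r̄)² = (3.7 − (-1.2833))² + (7.1 − (-1.2833))² + (-13.2 − (-1.2833))² + … = 275.1283
population σ = √(275.1283 / 6) = √45.8547 = 6.7716%
Sharpe = (r̄ − rf) / σ = (-1.2833 − 0.2) / 6.7716 = -1.4833 / 6.7716 = -0.2190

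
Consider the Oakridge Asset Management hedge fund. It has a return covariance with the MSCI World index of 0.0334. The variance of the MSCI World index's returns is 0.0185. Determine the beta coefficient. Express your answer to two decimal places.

β = Cov(Rp, Rm) / Var(Rm) = 0.0334 / 0.0185 = 1.8054

1.81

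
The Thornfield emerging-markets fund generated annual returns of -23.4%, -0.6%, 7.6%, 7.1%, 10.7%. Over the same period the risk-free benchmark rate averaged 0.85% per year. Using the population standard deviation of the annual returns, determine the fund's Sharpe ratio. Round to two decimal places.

r̄ = (-23.4 − 0.6 + 7.6 + 7.1 + 10.7) / 5 = 0.2800%
Σ(r − r̄)² = (-23.4 − 0.2800)² + (-0.6 − 0.2800)² + (7.6 − 0.2800)² + … = 770.1880
population σ = √(770.1880 / 5) = √154.0376 = 12.4112%
Sharpe = (r̄ − rf) / σ = (0.2800 − 0.85) / 12.4112 = -0.5700 / 12.4112 = -0.0459

-0.05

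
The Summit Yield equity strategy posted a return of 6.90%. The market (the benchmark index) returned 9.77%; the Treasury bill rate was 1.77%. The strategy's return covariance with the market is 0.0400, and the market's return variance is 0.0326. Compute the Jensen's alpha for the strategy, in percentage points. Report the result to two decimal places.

β = Cov / Var = 0.0400 / 0.0326 = 1.2270
E[R] = Rf + β(Rm − Rf) = 1.77% + 1.2270 × (9.77% − 1.77%) = 11.5860%
α = Rp − E[R] = 6.90% − 11.5860% = -4.6860

-4.69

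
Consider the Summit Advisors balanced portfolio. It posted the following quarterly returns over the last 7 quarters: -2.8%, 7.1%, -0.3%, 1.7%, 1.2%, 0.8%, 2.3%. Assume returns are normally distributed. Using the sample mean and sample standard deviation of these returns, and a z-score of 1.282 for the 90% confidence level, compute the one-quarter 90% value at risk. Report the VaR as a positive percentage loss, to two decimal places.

2.43

Mean return μ = 10.00 / 7 = 1.4286%
Σ(r − μ)² = (-2.8 − 1.4286)² + (7.1 − 1.4286)² + … = 54.3143
sample σ = √(54.3143 / 6) = √9.0524 = 3.0087%
VaR = −(μ − z·σ) = −(1.4286 − 1.282 × 3.0087) = −(-2.4286) = 2.4286%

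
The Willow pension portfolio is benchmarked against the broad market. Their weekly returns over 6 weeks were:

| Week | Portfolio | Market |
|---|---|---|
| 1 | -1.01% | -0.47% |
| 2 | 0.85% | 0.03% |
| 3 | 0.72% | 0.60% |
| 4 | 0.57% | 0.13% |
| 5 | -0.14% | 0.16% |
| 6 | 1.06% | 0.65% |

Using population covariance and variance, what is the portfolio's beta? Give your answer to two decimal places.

1.53

r̄p = 0.3417%,  r̄m = 0.1833%
Cov = Σ(rp − r̄p)(rm − r̄m) / 6 = 0.2162
Var(rm) = Σ(rm − r̄m)² / 6 = 0.1409
β = Cov / Var = 0.2162 / 0.1409 = 1.5344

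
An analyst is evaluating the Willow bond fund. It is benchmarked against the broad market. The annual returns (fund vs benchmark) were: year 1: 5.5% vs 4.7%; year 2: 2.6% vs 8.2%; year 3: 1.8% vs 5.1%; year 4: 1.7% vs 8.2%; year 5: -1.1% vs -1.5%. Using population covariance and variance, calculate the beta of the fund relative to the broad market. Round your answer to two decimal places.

0.32

r̄p = 2.1000%,  r̄m = 4.9400%
Cov = Σ(rp − r̄p)(rm − r̄m) / 5 = 4.0140
Var(rm) = Σ(rm − r̄m)² / 5 = 12.5624
β = Cov / Var = 4.0140 / 12.5624 = 0.3195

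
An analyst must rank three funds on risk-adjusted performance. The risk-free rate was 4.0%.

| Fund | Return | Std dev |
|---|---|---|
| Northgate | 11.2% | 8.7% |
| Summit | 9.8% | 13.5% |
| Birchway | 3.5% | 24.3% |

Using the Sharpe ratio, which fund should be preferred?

Northgate

Northgate: Sharpe ratio = (11.2% − 4.0%) / 8.7% = 0.828
Summit: Sharpe ratio = (9.8% − 4.0%) / 13.5% = 0.430
Birchway: Sharpe ratio = (3.5% − 4.0%) / 24.3% = -0.021
Highest: Northgate (0.828).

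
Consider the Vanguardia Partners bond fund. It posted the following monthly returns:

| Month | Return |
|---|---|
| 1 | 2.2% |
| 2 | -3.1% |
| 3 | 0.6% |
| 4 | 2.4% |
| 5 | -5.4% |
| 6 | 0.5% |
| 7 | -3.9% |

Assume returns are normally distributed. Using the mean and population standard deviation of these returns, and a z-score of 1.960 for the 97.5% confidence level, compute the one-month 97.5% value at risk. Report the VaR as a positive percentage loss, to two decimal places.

6.64

μ = (2.2 − 3.1 + 0.6 + 2.4 − 5.4 + 0.5 − 3.9) / 7 = -0.9571%
Population σ = √[Σ(r − μ)² / 7] = √[58.7771 / 7] = √8.3967 = 2.8977%
VaR = −(μ − z·σ) = −(-0.9571 − 1.960 × 2.8977) = −(-6.6366) = 6.6366%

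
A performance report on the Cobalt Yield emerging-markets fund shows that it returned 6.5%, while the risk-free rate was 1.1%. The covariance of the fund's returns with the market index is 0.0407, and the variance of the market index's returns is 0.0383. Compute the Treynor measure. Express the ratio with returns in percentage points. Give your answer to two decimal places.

β = Cov / Var = 0.0407 / 0.0383 = 1.0627
Treynor = (Rp − Rf) / β = (6.5% − 1.1%) / 1.0627 = 5.40 / 1.0627 = 5.0814

5.08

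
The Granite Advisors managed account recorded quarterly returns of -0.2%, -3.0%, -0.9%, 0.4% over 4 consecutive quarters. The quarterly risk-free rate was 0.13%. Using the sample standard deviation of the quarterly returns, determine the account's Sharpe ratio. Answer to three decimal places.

-0.712

r̄ = (-0.2 − 3 − 0.9 + 0.4) / 4 = -3.70 / 4 = -0.9250%
Σ(r − r̄)² = (-0.2 − (-0.9250))² + (-3 − (-0.9250))² + (-0.9 − (-0.9250))² + … = 6.5875
σ = √[6.5875 / 3] = 1.4818%
Sharpe = (r̄ − rf) / σ = (-0.9250 − 0.13) / 1.4818 = -1.0550 / 1.4818 = -0.7120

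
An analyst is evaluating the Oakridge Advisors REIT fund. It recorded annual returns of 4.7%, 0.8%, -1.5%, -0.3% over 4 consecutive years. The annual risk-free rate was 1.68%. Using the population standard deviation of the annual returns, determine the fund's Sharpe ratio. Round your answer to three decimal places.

μ = (4.7 + 0.8 − 1.5 − 0.3) / 4 = 0.9250%
Population std dev = √[21.6475 / 4] = 2.3263%
Sharpe = (μ − rf) / σ = (0.9250 − 1.68) / 2.3263 = -0.7550 / 2.3263 = -0.3245

-0.325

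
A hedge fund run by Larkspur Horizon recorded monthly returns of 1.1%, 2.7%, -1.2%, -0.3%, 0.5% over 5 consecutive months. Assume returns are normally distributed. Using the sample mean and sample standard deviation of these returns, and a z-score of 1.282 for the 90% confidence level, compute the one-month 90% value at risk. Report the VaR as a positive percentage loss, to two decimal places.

r̄ = (1.1 + 2.7 − 1.2 − 0.3 + 0.5) / 5 = 2.80 / 5 = 0.5600%
Sample σ = √[Σ(r − r̄)² / 4] = √[8.7120 / 4] = √2.1780 = 1.4758%
VaR = −(r̄ − z·σ) = −(0.5600 − 1.282 × 1.4758) = −(-1.3320) = 1.3320%

1.33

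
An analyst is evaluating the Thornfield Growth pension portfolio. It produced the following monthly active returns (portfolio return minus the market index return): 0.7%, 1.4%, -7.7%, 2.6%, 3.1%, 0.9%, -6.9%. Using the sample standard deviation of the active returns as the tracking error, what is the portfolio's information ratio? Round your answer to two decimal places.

-0.19

Mean return r̄ = -5.90 / 7 = -0.8429%
Sample std dev = √[121.5571 / 6] = 4.5011%
IR = r̄ / tracking error = -0.8429 / 4.5011 = -0.1873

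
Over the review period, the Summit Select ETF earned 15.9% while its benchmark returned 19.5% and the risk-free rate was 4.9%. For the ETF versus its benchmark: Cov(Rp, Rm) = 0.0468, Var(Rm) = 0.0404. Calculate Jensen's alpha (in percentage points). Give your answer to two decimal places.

-5.91

β = Cov / Var = 0.0468 / 0.0404 = 1.1584
E[R] = Rf + β(Rm − Rf) = 4.9% + 1.1584 × (19.5% − 4.9%) = 21.8126%
α = Rp − E[R] = 15.9% − 21.8126% = -5.9126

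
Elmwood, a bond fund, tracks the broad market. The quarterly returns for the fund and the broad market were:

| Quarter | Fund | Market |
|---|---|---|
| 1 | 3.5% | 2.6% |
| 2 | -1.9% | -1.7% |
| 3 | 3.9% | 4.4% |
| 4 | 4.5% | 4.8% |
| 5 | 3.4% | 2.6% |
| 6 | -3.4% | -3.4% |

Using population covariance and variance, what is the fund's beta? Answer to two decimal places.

1.00

r̄p = 1.6667%,  r̄m = 1.5500%
Cov = Σ(rp − r̄p)(rm − r̄m) / 6 = 9.3317
Var(rm) = Σ(rm − r̄m)² / 6 = 9.3258
β = Cov / Var = 9.3317 / 9.3258 = 1.0006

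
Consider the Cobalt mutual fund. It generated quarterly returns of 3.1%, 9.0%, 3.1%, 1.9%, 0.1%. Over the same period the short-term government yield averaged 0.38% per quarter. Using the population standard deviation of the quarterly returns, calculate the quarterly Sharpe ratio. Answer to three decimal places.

r̄ = (3.1 + 9 + 3.1 + 1.9 + 0.1) / 5 = 17.20 / 5 = 3.4400%
Σ(r − r̄)² = (3.1 − 3.4400)² + (9 − 3.4400)² + (3.1 − 3.4400)² + … = 44.6720
σ = √[44.6720 / 5] = 2.9890%
Sharpe = (r̄ − rf) / σ = (3.4400 − 0.38) / 2.9890 = 3.0600 / 2.9890 = 1.0238

1.024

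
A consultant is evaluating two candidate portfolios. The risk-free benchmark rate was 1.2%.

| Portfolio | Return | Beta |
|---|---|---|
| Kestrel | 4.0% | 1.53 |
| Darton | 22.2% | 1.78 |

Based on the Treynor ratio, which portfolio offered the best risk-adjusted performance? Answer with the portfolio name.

Darton

Kestrel: Treynor = (4.0% − 1.2%) / 1.53 = 1.830
Darton: Treynor = (22.2% − 1.2%) / 1.78 = 11.798
Highest: Darton (11.798).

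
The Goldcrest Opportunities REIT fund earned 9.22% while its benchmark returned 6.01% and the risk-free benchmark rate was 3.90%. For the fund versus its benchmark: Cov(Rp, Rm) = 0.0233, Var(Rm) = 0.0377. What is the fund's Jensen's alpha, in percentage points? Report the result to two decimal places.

β = Cov / Var = 0.0233 / 0.0377 = 0.6180
E[R] = Rf + β(Rm − Rf) = 3.90% + 0.6180 × (6.01% − 3.90%) = 5.2040%
α = Rp − E[R] = 9.22% − 5.2040% = 4.0160

4.02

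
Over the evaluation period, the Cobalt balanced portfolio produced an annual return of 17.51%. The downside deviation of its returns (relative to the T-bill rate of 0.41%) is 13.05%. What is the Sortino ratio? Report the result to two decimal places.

1.31

Sortino = (Rp − Rf) / σd = (17.51% − 0.41%) / 13.05% = 17.10% / 13.05% = 1.3103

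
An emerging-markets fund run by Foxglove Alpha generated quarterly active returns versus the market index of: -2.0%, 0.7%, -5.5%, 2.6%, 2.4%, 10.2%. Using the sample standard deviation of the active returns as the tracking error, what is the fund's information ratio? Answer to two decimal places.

Mean return r̄ = 8.40 / 6 = 1.4000%
Σ(r − r̄)² = (-2 − 1.4000)² + (0.7 − 1.4000)² + … = 139.5400
sample σ = √(139.5400 / 5) = √27.9080 = 5.2828%
IR = r̄ / tracking error = 1.4000 / 5.2828 = 0.2650

0.27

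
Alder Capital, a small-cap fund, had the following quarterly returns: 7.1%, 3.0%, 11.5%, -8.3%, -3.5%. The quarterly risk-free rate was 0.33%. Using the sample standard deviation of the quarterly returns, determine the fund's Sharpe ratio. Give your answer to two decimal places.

0.20

μ = (7.1 + 3 + 11.5 − 8.3 − 3.5) / 5 = 1.9600%
Σ(r − μ)² = (7.1 − 1.9600)² + (3 − 1.9600)² + … = 253.5920
σ = √[253.5920 / 4] = 7.9623%
Sharpe = (μ − rf) / σ = (1.9600 − 0.33) / 7.9623 = 1.6300 / 7.9623 = 0.2047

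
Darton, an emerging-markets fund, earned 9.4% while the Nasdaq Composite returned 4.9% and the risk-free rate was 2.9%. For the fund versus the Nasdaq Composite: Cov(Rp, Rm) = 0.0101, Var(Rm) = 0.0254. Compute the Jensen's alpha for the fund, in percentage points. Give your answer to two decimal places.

β = Cov / Var = 0.0101 / 0.0254 = 0.3976
E[R] = Rf + β(Rm − Rf) = 2.9% + 0.3976 × (4.9% − 2.9%) = 3.6952%
α = Rp − E[R] = 9.4% − 3.6952% = 5.7048

5.70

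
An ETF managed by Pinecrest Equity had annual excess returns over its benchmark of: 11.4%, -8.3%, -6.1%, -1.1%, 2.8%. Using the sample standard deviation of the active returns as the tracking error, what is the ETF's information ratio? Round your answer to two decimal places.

-0.03

r̄ = (11.4 − 8.3 − 6.1 − 1.1 + 2.8) / 5 = -0.2600%
Sample σ = √[Σ(r − r̄)² / 4] = √[244.7720 / 4] = √61.1930 = 7.8226%
IR = r̄ / tracking error = -0.2600 / 7.8226 = -0.0332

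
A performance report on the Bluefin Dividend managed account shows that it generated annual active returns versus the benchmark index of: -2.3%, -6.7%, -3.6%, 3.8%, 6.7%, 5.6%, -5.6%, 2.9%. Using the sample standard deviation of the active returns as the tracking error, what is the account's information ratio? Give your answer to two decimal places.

r̄ = (-2.3 − 6.7 − 3.6 + 3.8 + 6.7 + 5.6 − 5.6 + 2.9) / 8 = 0.80 / 8 = 0.1000%
Σ(r − r̄)² = (-2.3 − 0.1000)² + (-6.7 − 0.1000)² + … = 193.5200
sample σ = √(193.5200 / 7) = √27.6457 = 5.2579%
IR = r̄ / tracking error = 0.1000 / 5.2579 = 0.0190

0.02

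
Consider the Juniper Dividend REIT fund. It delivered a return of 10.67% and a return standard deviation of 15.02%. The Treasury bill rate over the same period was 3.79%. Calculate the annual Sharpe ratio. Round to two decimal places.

0.46

Sharpe = (Rp − Rf) / σp = (10.67% − 3.79%) / 15.02% = 6.88% / 15.02% = 0.4581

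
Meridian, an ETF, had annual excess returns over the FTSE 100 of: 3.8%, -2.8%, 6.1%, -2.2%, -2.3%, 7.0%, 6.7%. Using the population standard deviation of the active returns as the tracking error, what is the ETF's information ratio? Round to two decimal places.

0.55

r̄ = (3.8 − 2.8 + 6.1 − 2.2 − 2.3 + 7 + 6.7) / 7 = 2.3286%
Σ(r − r̄)² = (3.8 − 2.3286)² + (-2.8 − 2.3286)² + (6.1 − 2.3286)² + … = 125.5543
population σ = √(125.5543 / 7) = √17.9363 = 4.2351%
IR = r̄ / tracking error = 2.3286 / 4.2351 = 0.5498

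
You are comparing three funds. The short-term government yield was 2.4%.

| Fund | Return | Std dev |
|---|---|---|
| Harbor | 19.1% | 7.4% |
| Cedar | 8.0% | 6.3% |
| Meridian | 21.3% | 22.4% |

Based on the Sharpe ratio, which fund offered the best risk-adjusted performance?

Harbor

Harbor: Sharpe ratio = (19.1% − 2.4%) / 7.4% = 2.257
Cedar: Sharpe ratio = (8.0% − 2.4%) / 6.3% = 0.889
Meridian: Sharpe ratio = (21.3% − 2.4%) / 22.4% = 0.844
Highest: Harbor (2.257).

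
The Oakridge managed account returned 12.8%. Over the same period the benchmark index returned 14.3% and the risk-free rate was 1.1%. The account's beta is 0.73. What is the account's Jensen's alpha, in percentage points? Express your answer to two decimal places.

CAPM expected return = Rf + β(Rm − Rf) = 1.1% + 0.73 × (14.3% − 1.1%) = 1.1 + 0.73 × 13.20 = 10.7360%
Jensen's α = Rp − E[R] = 12.8% − 10.7360% = 2.0640

2.06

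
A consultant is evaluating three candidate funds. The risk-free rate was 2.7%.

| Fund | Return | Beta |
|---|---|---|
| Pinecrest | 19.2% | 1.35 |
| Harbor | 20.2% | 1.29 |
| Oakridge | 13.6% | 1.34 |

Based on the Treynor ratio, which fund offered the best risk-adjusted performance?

Pinecrest: Treynor = (19.2% − 2.7%) / 1.35 = 12.222
Harbor: Treynor = (20.2% − 2.7%) / 1.29 = 13.566
Oakridge: Treynor = (13.6% − 2.7%) / 1.34 = 8.134
Highest: Harbor (13.566).

Harbor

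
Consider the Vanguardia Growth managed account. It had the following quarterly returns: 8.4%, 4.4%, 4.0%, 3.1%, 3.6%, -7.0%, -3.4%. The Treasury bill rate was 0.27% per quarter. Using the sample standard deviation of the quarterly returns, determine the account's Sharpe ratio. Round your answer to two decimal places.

Mean return r̄ = 13.10 / 7 = 1.8714%
Sample σ = √[Σ(r − r̄)² / 6] = √[164.5343 / 6] = √27.4224 = 5.2366%
Sharpe = (r̄ − rf) / σ = (1.8714 − 0.27) / 5.2366 = 1.6014 / 5.2366 = 0.3058

0.31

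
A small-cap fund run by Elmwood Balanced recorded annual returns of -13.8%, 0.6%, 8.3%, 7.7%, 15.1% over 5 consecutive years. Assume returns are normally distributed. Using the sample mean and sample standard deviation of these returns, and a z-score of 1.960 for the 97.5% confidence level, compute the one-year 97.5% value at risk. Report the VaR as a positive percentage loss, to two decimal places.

17.96

r̄ = (-13.8 + 0.6 + 8.3 + 7.7 + 15.1) / 5 = 17.90 / 5 = 3.5800%
Sample std dev = √[482.9080 / 4] = 10.9876%
VaR = −(r̄ − z·σ) = −(3.5800 − 1.960 × 10.9876) = −(-17.9557) = 17.9557%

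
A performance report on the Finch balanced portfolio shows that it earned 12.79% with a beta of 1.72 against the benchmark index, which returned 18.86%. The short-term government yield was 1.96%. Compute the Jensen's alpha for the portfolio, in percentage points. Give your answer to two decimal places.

CAPM expected return = Rf + β(Rm − Rf) = 1.96% + 1.72 × (18.86% − 1.96%) = 1.96 + 1.72 × 16.90 = 31.0280%
Jensen's α = Rp − E[R] = 12.79% − 31.0280% = -18.2380

-18.24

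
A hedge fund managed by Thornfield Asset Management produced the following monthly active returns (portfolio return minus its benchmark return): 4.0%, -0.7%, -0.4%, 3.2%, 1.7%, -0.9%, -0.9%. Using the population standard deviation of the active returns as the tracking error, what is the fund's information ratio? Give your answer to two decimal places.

r̄ = (4 − 0.7 − 0.4 + 3.2 + 1.7 − 0.9 − 0.9) / 7 = 0.8571%
Σ(r − r̄)² = 26.2571; population σ = √(26.2571/7) = 1.9368%
IR = r̄ / tracking error = 0.8571 / 1.9368 = 0.4425

0.44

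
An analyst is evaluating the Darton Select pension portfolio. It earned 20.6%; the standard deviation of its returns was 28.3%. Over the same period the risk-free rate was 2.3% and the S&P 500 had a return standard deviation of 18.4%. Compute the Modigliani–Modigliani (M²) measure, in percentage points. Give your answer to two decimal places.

14.20

Sharpe = (Rp − Rf) / σp = (20.6% − 2.3%) / 28.3% = 0.6466
M² = Rf + Sharpe × σm = 2.3% + 0.6466 × 18.4% = 14.1974%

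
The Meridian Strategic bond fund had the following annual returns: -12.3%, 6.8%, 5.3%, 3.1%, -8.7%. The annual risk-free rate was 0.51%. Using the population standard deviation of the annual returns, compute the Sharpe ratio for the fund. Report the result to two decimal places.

Mean return μ = -5.80 / 5 = -1.1600%
Σ(r − μ)² = (-12.3 − (-1.1600))² + (6.8 − (-1.1600))² + … = 304.1920
σ = √[304.1920 / 5] = 7.7999%
Sharpe = (μ − rf) / σ = (-1.1600 − 0.51) / 7.7999 = -1.6700 / 7.7999 = -0.2141

-0.21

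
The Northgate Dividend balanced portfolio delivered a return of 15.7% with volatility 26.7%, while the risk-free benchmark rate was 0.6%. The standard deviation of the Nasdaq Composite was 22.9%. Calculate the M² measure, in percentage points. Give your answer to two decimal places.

Sharpe = (Rp − Rf) / σp = (15.7% − 0.6%) / 26.7% = 0.5655
M² = Rf + Sharpe × σm = 0.6% + 0.5655 × 22.9% = 13.5500%

13.55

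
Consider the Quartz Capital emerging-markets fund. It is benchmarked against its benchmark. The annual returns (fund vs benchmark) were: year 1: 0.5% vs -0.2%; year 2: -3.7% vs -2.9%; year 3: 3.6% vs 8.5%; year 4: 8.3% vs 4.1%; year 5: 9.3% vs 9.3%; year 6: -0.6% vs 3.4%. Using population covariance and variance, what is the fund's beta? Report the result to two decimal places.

r̄p = 2.9000%,  r̄m = 3.7000%
Cov = Σ(rp − r̄p)(rm − r̄m) / 6 = 15.8883
Var(rm) = Σ(rm − r̄m)² / 6 = 18.9033
β = Cov / Var = 15.8883 / 18.9033 = 0.8405

0.84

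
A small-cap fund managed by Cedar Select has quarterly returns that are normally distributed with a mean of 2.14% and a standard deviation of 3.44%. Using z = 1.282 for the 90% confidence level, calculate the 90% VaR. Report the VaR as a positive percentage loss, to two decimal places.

2.27

VaR (as % loss) = −(μ − z·σ) = −(2.14% − 1.282 × 3.44%) = −(-2.27008%) = 2.27008%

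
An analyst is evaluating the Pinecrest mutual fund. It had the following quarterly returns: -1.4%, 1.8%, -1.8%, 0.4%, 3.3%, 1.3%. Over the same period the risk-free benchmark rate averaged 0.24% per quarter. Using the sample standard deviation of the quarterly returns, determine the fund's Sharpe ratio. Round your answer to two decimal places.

0.18

Mean return μ = 3.60 / 6 = 0.6000%
Σ(r − μ)² = (-1.4 − 0.6000)² + (1.8 − 0.6000)² + … = 19.0200
sample σ = √(19.0200 / 5) = √3.8040 = 1.9504%
Sharpe = (μ − rf) / σ = (0.6000 − 0.24) / 1.9504 = 0.3600 / 1.9504 = 0.1846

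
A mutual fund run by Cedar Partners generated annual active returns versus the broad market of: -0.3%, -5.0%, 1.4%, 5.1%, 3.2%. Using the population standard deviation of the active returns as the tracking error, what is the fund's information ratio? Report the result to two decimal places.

0.26

r̄ = (-0.3 − 5 + 1.4 + 5.1 + 3.2) / 5 = 0.8800%
Population σ = √[Σ(r − r̄)² / 5] = √[59.4280 / 5] = √11.8856 = 3.4475%
IR = r̄ / tracking error = 0.8800 / 3.4475 = 0.2553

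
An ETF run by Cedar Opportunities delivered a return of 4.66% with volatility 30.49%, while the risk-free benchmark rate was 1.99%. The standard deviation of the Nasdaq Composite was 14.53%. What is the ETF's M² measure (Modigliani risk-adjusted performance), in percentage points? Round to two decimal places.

Sharpe = (Rp − Rf) / σp = (4.66% − 1.99%) / 30.49% = 0.0876
M² = Rf + Sharpe × σm = 1.99% + 0.0876 × 14.53% = 3.2628%

3.26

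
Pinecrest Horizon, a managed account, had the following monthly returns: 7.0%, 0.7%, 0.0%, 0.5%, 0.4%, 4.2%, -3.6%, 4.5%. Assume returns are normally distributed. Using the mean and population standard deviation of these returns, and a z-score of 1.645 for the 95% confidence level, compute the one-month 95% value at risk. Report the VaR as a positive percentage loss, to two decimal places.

3.40

r̄ = (7 + 0.7 + 0 + 0.5 + 0.4 + 4.2 − 3.6 + 4.5) / 8 = 1.7125%
Σ(r − r̄)² = (7 − 1.7125)² + (0.7 − 1.7125)² + … = 77.2888
σ = √[77.2888 / 8] = 3.1082%
VaR = −(r̄ − z·σ) = −(1.7125 − 1.645 × 3.1082) = −(-3.4005) = 3.4005%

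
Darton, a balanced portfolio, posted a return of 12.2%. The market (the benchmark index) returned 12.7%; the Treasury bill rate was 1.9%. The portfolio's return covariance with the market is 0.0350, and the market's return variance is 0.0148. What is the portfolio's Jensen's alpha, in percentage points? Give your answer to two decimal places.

β = Cov / Var = 0.0350 / 0.0148 = 2.3649
E[R] = Rf + β(Rm − Rf) = 1.9% + 2.3649 × (12.7% − 1.9%) = 27.4409%
α = Rp − E[R] = 12.2% − 27.4409% = -15.2409

-15.24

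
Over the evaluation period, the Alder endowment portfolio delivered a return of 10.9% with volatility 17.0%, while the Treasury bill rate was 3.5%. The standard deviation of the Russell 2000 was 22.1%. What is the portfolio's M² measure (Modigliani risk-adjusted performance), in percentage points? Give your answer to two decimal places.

Sharpe = (Rp − Rf) / σp = (10.9% − 3.5%) / 17.0% = 0.4353
M² = Rf + Sharpe × σm = 3.5% + 0.4353 × 22.1% = 13.1201%

13.12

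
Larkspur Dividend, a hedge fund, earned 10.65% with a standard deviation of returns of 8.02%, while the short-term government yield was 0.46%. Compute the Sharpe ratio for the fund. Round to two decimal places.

Sharpe = (Rp − Rf) / σp = (10.65% − 0.46%) / 8.02% = 10.19% / 8.02% = 1.2706

1.27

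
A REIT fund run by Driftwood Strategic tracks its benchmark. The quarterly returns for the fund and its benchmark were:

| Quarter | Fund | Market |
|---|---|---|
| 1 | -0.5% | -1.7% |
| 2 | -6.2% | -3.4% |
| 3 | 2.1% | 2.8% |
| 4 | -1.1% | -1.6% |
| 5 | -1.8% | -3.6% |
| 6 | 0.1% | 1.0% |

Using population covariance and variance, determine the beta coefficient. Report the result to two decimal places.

r̄p = -1.2333%,  r̄m = -1.0833%
Cov = Σ(rp − r̄p)(rm − r̄m) / 6 = 4.6889
Var(rm) = Σ(rm − r̄m)² / 6 = 5.2947
β = Cov / Var = 4.6889 / 5.2947 = 0.8856

0.89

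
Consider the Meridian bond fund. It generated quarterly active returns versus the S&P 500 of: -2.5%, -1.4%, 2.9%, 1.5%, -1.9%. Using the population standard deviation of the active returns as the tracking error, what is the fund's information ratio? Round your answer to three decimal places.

r̄ = (-2.5 − 1.4 + 2.9 + 1.5 − 1.9) / 5 = -1.40 / 5 = -0.2800%
Σ(r − r̄)² = (-2.5 − (-0.2800))² + (-1.4 − (-0.2800))² + … = 22.0880
σ = √[22.0880 / 5] = 2.1018%
IR = r̄ / tracking error = -0.2800 / 2.1018 = -0.1332

-0.133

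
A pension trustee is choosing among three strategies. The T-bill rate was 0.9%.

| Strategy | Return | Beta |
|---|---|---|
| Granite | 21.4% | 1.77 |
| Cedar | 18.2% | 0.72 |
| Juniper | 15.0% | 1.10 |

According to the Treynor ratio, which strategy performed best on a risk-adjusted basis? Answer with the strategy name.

Cedar

Granite: Treynor = (21.4% − 0.9%) / 1.77 = 11.582
Cedar: Treynor = (18.2% − 0.9%) / 0.72 = 24.028
Juniper: Treynor = (15.0% − 0.9%) / 1.10 = 12.818
Highest: Cedar (24.028).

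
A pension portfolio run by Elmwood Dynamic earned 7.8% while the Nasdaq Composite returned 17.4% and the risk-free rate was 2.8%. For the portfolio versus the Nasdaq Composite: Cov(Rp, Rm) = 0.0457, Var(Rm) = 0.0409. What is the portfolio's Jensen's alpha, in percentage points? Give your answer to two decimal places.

β = Cov / Var = 0.0457 / 0.0409 = 1.1174
E[R] = Rf + β(Rm − Rf) = 2.8% + 1.1174 × (17.4% − 2.8%) = 19.1140%
α = Rp − E[R] = 7.8% − 19.1140% = -11.3140

-11.31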